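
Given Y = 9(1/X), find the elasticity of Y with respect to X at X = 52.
Elasticity = -1

Elasticity = (dY/dX) · (X/Y)

dY/dX = -9/X²
At X = 52: dY/dX = -9/2704, Y = 9/52

Elasticity = (-9/2704) · (52 / (9/52)) = -1

Interpretation: for a small percentage change in X, the percentage change in Y is approximately -1.00 times as large.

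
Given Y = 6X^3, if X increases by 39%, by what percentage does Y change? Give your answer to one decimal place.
168.6%

For Y = 6X^3:
If X → X(1 + 0.39)
Then Y → Y · (1 + 0.39)^3
     ≈ Y · 2.6856

Percentage change = ((1 + 0.39)^3 − 1) × 100% ≈ 168.6%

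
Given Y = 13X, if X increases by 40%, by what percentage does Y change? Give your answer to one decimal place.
40.0%

For Y = 13X:
If X → X(1 + 0.4)
Then Y → Y · (1 + 0.4)^1
     = Y · 1.4000

Percentage change = ((1 + 0.4)^1 − 1) × 100% = 40.0%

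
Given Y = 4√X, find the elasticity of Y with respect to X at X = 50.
Elasticity = 1/2

Elasticity = (dY/dX) · (X/Y)

dY/dX = 2/√X
At X = 50: dY/dX = √2/5, Y = 20·√2

Elasticity = (√2/5) · (50 / (20·√2)) = 1/2

Interpretation: for a small percentage change in X, the percentage change in Y is approximately 0.50 times as large.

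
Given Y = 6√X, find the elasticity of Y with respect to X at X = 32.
Elasticity = 1/2

Elasticity = (dY/dX) · (X/Y)

dY/dX = 3/√X
At X = 32: dY/dX = 3·√2/8, Y = 24·√2

Elasticity = (3·√2/8) · (32 / (24·√2)) = 1/2

Interpretation: for a small percentage change in X, the percentage change in Y is approximately 0.50 times as large.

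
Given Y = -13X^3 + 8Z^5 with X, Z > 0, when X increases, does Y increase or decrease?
Y decreases

Taking the partial derivative:
∂Y/∂X = -39X^2

∂Y/∂X = -39X^2 < 0 (assuming positive values)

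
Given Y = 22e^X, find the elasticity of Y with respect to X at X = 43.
Elasticity = 43

Elasticity = (dY/dX) · (X/Y)

dY/dX = 22·e^X
At X = 43: dY/dX = 22·e^43, Y = 22·e^43

Elasticity = (22·e^43) · (43 / (22·e^43)) = 43

Interpretation: for a small percentage change in X, the percentage change in Y is approximately 43.00 times as large.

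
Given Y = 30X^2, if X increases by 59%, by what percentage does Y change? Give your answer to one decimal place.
152.8%

For Y = 30X^2:
If X → X(1 + 0.59)
Then Y → Y · (1 + 0.59)^2
     = Y · 2.5281

Percentage change = ((1 + 0.59)^2 − 1) × 100% ≈ 152.8%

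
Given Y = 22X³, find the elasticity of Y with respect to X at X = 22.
Elasticity = 3

Elasticity = (dY/dX) · (X/Y)

dY/dX = 66·X²
At X = 22: dY/dX = 31944, Y = 234256

Elasticity = 31944 · (22 / 234256) = 3

Interpretation: for a small percentage change in X, the percentage change in Y is approximately 3.00 times as large.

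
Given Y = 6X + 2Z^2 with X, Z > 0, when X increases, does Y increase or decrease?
Y increases

Taking the partial derivative:
∂Y/∂X = 6

∂Y/∂X = 6 > 0 (assuming positive values)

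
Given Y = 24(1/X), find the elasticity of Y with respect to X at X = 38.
Elasticity = -1

Elasticity = (dY/dX) · (X/Y)

dY/dX = -24/X²
At X = 38: dY/dX = -6/361, Y = 12/19

Elasticity = (-6/361) · (38 / (12/19)) = -1

Interpretation: for a small percentage change in X, the percentage change in Y is approximately -1.00 times as large.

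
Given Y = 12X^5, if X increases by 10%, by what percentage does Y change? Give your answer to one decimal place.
61.1%

For Y = 12X^5:
If X → X(1 + 0.1)
Then Y → Y · (1 + 0.1)^5
     ≈ Y · 1.6105

Percentage change = ((1 + 0.1)^5 − 1) × 100% ≈ 61.1%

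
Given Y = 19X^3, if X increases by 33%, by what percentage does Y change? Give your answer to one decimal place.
135.3%

For Y = 19X^3:
If X → X(1 + 0.33)
Then Y → Y · (1 + 0.33)^3
     ≈ Y · 2.3526

Percentage change = ((1 + 0.33)^3 − 1) × 100% ≈ 135.3%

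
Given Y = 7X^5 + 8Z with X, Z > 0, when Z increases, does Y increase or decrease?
Y increases

Taking the partial derivative:
∂Y/∂Z = 8

∂Y/∂Z = 8 > 0 (assuming positive values)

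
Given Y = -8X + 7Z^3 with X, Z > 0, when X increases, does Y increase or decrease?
Y decreases

Taking the partial derivative:
∂Y/∂X = -8

∂Y/∂X = -8 < 0 (assuming positive values)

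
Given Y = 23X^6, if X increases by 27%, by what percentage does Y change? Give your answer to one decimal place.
319.6%

For Y = 23X^6:
If X → X(1 + 0.27)
Then Y → Y · (1 + 0.27)^6
     ≈ Y · 4.1959

Percentage change = ((1 + 0.27)^6 − 1) × 100% ≈ 319.6%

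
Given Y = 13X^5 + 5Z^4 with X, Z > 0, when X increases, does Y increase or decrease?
Y increases

Taking the partial derivative:
∂Y/∂X = 65X^4

∂Y/∂X = 65X^4 > 0 (assuming positive values)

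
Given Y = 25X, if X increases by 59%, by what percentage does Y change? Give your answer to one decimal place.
59.0%

For Y = 25X:
If X → X(1 + 0.59)
Then Y → Y · (1 + 0.59)^1
     = Y · 1.5900

Percentage change = ((1 + 0.59)^1 − 1) × 100% = 59.0%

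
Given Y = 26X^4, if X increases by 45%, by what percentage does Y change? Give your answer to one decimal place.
342.1%

For Y = 26X^4:
If X → X(1 + 0.45)
Then Y → Y · (1 + 0.45)^4
     ≈ Y · 4.4205

Percentage change = ((1 + 0.45)^4 − 1) × 100% ≈ 342.1%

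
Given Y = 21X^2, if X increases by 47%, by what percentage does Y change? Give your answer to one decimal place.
116.1%

For Y = 21X^2:
If X → X(1 + 0.47)
Then Y → Y · (1 + 0.47)^2
     = Y · 2.1609

Percentage change = ((1 + 0.47)^2 − 1) × 100% ≈ 116.1%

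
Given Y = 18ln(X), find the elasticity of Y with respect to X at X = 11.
Elasticity = 1/ln(11) ≈ 0.4170

Elasticity = (dY/dX) · (X/Y)

dY/dX = 18/X
At X = 11: dY/dX = 18/11, Y = 18·ln(11)

Elasticity = (18/11) · (11 / (18·ln(11))) = 1/ln(11) ≈ 0.4170

Interpretation: for a small percentage change in X, the percentage change in Y is approximately 0.42 times as large.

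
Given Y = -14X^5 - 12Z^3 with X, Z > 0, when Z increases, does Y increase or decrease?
Y decreases

Taking the partial derivative:
∂Y/∂Z = -36Z^2

∂Y/∂Z = -36Z^2 < 0 (assuming positive values)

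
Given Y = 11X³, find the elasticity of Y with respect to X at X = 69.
Elasticity = 3

Elasticity = (dY/dX) · (X/Y)

dY/dX = 33·X²
At X = 69: dY/dX = 157113, Y = 3613599

Elasticity = 157113 · (69 / 3613599) = 3

Interpretation: for a small percentage change in X, the percentage change in Y is approximately 3.00 times as large.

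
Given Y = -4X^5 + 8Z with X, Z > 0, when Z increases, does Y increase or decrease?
Y increases

Taking the partial derivative:
∂Y/∂Z = 8

∂Y/∂Z = 8 > 0 (assuming positive values)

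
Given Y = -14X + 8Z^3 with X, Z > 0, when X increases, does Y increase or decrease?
Y decreases

Taking the partial derivative:
∂Y/∂X = -14

∂Y/∂X = -14 < 0 (assuming positive values)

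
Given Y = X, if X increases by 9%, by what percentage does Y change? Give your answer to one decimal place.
9.0%

For Y = X:
If X → X(1 + 0.09)
Then Y → Y · (1 + 0.09)^1
     = Y · 1.0900

Percentage change = ((1 + 0.09)^1 − 1) × 100% = 9.0%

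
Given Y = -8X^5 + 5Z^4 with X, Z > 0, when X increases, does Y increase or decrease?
Y decreases

Taking the partial derivative:
∂Y/∂X = -40X^4

∂Y/∂X = -40X^4 < 0 (assuming positive values)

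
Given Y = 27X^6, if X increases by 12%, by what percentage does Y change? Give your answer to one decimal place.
97.4%

For Y = 27X^6:
If X → X(1 + 0.12)
Then Y → Y · (1 + 0.12)^6
     ≈ Y · 1.9738

Percentage change = ((1 + 0.12)^6 − 1) × 100% ≈ 97.4%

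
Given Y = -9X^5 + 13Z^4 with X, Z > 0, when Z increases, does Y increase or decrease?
Y increases

Taking the partial derivative:
∂Y/∂Z = 52Z^3

∂Y/∂Z = 52Z^3 > 0 (assuming positive values)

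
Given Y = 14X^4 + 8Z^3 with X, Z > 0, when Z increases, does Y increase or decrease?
Y increases

Taking the partial derivative:
∂Y/∂Z = 24Z^2

∂Y/∂Z = 24Z^2 > 0 (assuming positive values)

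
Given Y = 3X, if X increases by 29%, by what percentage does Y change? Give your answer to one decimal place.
29.0%

For Y = 3X:
If X → X(1 + 0.29)
Then Y → Y · (1 + 0.29)^1
     = Y · 1.2900

Percentage change = ((1 + 0.29)^1 − 1) × 100% = 29.0%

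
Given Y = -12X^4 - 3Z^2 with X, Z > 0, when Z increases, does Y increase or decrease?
Y decreases

Taking the partial derivative:
∂Y/∂Z = -6Z

∂Y/∂Z = -6Z < 0 (assuming positive values)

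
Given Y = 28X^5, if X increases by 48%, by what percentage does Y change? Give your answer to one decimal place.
610.1%

For Y = 28X^5:
If X → X(1 + 0.48)
Then Y → Y · (1 + 0.48)^5
     ≈ Y · 7.1008

Percentage change = ((1 + 0.48)^5 − 1) × 100% ≈ 610.1%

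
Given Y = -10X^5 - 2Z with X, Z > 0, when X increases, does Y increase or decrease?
Y decreases

Taking the partial derivative:
∂Y/∂X = -50X^4

∂Y/∂X = -50X^4 < 0 (assuming positive values)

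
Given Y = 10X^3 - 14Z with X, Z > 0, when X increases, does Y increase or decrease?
Y increases

Taking the partial derivative:
∂Y/∂X = 30X^2

∂Y/∂X = 30X^2 > 0 (assuming positive values)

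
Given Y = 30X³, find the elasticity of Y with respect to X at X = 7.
Elasticity = 3

Elasticity = (dY/dX) · (X/Y)

dY/dX = 90·X²
At X = 7: dY/dX = 4410, Y = 10290

Elasticity = 4410 · (7 / 10290) = 3

Interpretation: for a small percentage change in X, the percentage change in Y is approximately 3.00 times as large.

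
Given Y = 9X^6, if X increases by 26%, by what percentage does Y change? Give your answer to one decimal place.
300.2%

For Y = 9X^6:
If X → X(1 + 0.26)
Then Y → Y · (1 + 0.26)^6
     ≈ Y · 4.0015

Percentage change = ((1 + 0.26)^6 − 1) × 100% ≈ 300.2%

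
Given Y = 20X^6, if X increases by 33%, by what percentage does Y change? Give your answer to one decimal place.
453.5%

For Y = 20X^6:
If X → X(1 + 0.33)
Then Y → Y · (1 + 0.33)^6
     ≈ Y · 5.5349

Percentage change = ((1 + 0.33)^6 − 1) × 100% ≈ 453.5%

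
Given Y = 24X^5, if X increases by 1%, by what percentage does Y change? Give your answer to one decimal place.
5.1%

For Y = 24X^5:
If X → X(1 + 0.01)
Then Y → Y · (1 + 0.01)^5
     ≈ Y · 1.0510

Percentage change = ((1 + 0.01)^5 − 1) × 100% ≈ 5.1%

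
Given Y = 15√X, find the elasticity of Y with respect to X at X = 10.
Elasticity = 1/2

Elasticity = (dY/dX) · (X/Y)

dY/dX = 15/(2·√X)
At X = 10: dY/dX = 3·√10/4, Y = 15·√10

Elasticity = (3·√10/4) · (10 / (15·√10)) = 1/2

Interpretation: for a small percentage change in X, the percentage change in Y is approximately 0.50 times as large.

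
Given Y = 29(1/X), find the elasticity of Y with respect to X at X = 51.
Elasticity = -1

Elasticity = (dY/dX) · (X/Y)

dY/dX = -29/X²
At X = 51: dY/dX = -29/2601, Y = 29/51

Elasticity = (-29/2601) · (51 / (29/51)) = -1

Interpretation: for a small percentage change in X, the percentage change in Y is approximately -1.00 times as large.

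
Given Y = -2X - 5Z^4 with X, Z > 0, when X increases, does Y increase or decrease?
Y decreases

Taking the partial derivative:
∂Y/∂X = -2

∂Y/∂X = -2 < 0 (assuming positive values)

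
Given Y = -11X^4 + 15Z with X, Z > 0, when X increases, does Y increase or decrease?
Y decreases

Taking the partial derivative:
∂Y/∂X = -44X^3

∂Y/∂X = -44X^3 < 0 (assuming positive values)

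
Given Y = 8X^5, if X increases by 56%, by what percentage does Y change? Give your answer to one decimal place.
823.9%

For Y = 8X^5:
If X → X(1 + 0.56)
Then Y → Y · (1 + 0.56)^5
     ≈ Y · 9.2390

Percentage change = ((1 + 0.56)^5 − 1) × 100% ≈ 823.9%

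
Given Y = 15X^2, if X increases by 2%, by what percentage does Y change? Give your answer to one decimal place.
4.0%

For Y = 15X^2:
If X → X(1 + 0.02)
Then Y → Y · (1 + 0.02)^2
     = Y · 1.0404

Percentage change = ((1 + 0.02)^2 − 1) × 100% ≈ 4.0%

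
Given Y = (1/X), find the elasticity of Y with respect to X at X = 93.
Elasticity = -1

Elasticity = (dY/dX) · (X/Y)

dY/dX = -1/X²
At X = 93: dY/dX = -1/8649, Y = 1/93

Elasticity = (-1/8649) · (93 / (1/93)) = -1

Interpretation: for a small percentage change in X, the percentage change in Y is approximately -1.00 times as large.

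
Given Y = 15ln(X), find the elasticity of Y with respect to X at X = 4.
Elasticity = 1/ln(4) ≈ 0.7213

Elasticity = (dY/dX) · (X/Y)

dY/dX = 15/X
At X = 4: dY/dX = 15/4, Y = 15·ln(4)

Elasticity = (15/4) · (4 / (15·ln(4))) = 1/ln(4) ≈ 0.7213

Interpretation: for a small percentage change in X, the percentage change in Y is approximately 0.72 times as large.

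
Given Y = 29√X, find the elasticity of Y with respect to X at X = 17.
Elasticity = 1/2

Elasticity = (dY/dX) · (X/Y)

dY/dX = 29/(2·√X)
At X = 17: dY/dX = 29·√17/34, Y = 29·√17

Elasticity = (29·√17/34) · (17 / (29·√17)) = 1/2

Interpretation: for a small percentage change in X, the percentage change in Y is approximately 0.50 times as large.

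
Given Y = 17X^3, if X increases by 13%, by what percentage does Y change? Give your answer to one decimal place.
44.3%

For Y = 17X^3:
If X → X(1 + 0.13)
Then Y → Y · (1 + 0.13)^3
     ≈ Y · 1.4429

Percentage change = ((1 + 0.13)^3 − 1) × 100% ≈ 44.3%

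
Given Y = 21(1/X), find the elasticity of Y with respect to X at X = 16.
Elasticity = -1

Elasticity = (dY/dX) · (X/Y)

dY/dX = -21/X²
At X = 16: dY/dX = -21/256, Y = 21/16

Elasticity = (-21/256) · (16 / (21/16)) = -1

Interpretation: for a small percentage change in X, the percentage change in Y is approximately -1.00 times as large.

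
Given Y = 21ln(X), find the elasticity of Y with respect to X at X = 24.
Elasticity = 1/ln(24) ≈ 0.3147

Elasticity = (dY/dX) · (X/Y)

dY/dX = 21/X
At X = 24: dY/dX = 7/8, Y = 21·ln(24)

Elasticity = (7/8) · (24 / (21·ln(24))) = 1/ln(24) ≈ 0.3147

Interpretation: for a small percentage change in X, the percentage change in Y is approximately 0.31 times as large.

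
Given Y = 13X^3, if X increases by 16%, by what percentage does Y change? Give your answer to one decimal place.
56.1%

For Y = 13X^3:
If X → X(1 + 0.16)
Then Y → Y · (1 + 0.16)^3
     ≈ Y · 1.5609

Percentage change = ((1 + 0.16)^3 − 1) × 100% ≈ 56.1%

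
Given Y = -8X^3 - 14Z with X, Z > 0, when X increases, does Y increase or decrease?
Y decreases

Taking the partial derivative:
∂Y/∂X = -24X^2

∂Y/∂X = -24X^2 < 0 (assuming positive values)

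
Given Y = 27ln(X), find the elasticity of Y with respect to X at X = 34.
Elasticity = 1/ln(34) ≈ 0.2836

Elasticity = (dY/dX) · (X/Y)

dY/dX = 27/X
At X = 34: dY/dX = 27/34, Y = 27·ln(34)

Elasticity = (27/34) · (34 / (27·ln(34))) = 1/ln(34) ≈ 0.2836

Interpretation: for a small percentage change in X, the percentage change in Y is approximately 0.28 times as large.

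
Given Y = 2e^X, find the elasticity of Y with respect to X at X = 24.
Elasticity = 24

Elasticity = (dY/dX) · (X/Y)

dY/dX = 2·e^X
At X = 24: dY/dX = 2·e^24, Y = 2·e^24

Elasticity = (2·e^24) · (24 / (2·e^24)) = 24

Interpretation: for a small percentage change in X, the percentage change in Y is approximately 24.00 times as large.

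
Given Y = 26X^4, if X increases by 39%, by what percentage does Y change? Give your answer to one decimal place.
273.3%

For Y = 26X^4:
If X → X(1 + 0.39)
Then Y → Y · (1 + 0.39)^4
     ≈ Y · 3.7330

Percentage change = ((1 + 0.39)^4 − 1) × 100% ≈ 273.3%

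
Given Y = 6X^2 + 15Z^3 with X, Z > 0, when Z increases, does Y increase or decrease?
Y increases

Taking the partial derivative:
∂Y/∂Z = 45Z^2

∂Y/∂Z = 45Z^2 > 0 (assuming positive values)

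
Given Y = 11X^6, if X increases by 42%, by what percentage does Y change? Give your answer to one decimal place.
719.8%

For Y = 11X^6:
If X → X(1 + 0.42)
Then Y → Y · (1 + 0.42)^6
     ≈ Y · 8.1984

Percentage change = ((1 + 0.42)^6 − 1) × 100% ≈ 719.8%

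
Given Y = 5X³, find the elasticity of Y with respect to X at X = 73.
Elasticity = 3

Elasticity = (dY/dX) · (X/Y)

dY/dX = 15·X²
At X = 73: dY/dX = 79935, Y = 1945085

Elasticity = 79935 · (73 / 1945085) = 3

Interpretation: for a small percentage change in X, the percentage change in Y is approximately 3.00 times as large.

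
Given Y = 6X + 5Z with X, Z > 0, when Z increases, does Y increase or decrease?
Y increases

Taking the partial derivative:
∂Y/∂Z = 5

∂Y/∂Z = 5 > 0 (assuming positive values)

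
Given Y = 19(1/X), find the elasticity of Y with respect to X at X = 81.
Elasticity = -1

Elasticity = (dY/dX) · (X/Y)

dY/dX = -19/X²
At X = 81: dY/dX = -19/6561, Y = 19/81

Elasticity = (-19/6561) · (81 / (19/81)) = -1

Interpretation: for a small percentage change in X, the percentage change in Y is approximately -1.00 times as large.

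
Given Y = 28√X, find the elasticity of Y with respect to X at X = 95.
Elasticity = 1/2

Elasticity = (dY/dX) · (X/Y)

dY/dX = 14/√X
At X = 95: dY/dX = 14·√95/95, Y = 28·√95

Elasticity = (14·√95/95) · (95 / (28·√95)) = 1/2

Interpretation: for a small percentage change in X, the percentage change in Y is approximately 0.50 times as large.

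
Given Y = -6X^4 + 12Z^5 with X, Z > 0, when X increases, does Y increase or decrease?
Y decreases

Taking the partial derivative:
∂Y/∂X = -24X^3

∂Y/∂X = -24X^3 < 0 (assuming positive values)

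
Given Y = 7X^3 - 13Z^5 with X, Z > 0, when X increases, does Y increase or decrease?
Y increases

Taking the partial derivative:
∂Y/∂X = 21X^2

∂Y/∂X = 21X^2 > 0 (assuming positive values)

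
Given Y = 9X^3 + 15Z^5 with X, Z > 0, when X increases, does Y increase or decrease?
Y increases

Taking the partial derivative:
∂Y/∂X = 27X^2

∂Y/∂X = 27X^2 > 0 (assuming positive values)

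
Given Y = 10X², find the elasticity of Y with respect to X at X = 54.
Elasticity = 2

Elasticity = (dY/dX) · (X/Y)

dY/dX = 20·X
At X = 54: dY/dX = 1080, Y = 29160

Elasticity = 1080 · (54 / 29160) = 2

Interpretation: for a small percentage change in X, the percentage change in Y is approximately 2.00 times as large.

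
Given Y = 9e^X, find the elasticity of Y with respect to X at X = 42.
Elasticity = 42

Elasticity = (dY/dX) · (X/Y)

dY/dX = 9·e^X
At X = 42: dY/dX = 9·e^42, Y = 9·e^42

Elasticity = (9·e^42) · (42 / (9·e^42)) = 42

Interpretation: for a small percentage change in X, the percentage change in Y is approximately 42.00 times as large.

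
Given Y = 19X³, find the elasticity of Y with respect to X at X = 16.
Elasticity = 3

Elasticity = (dY/dX) · (X/Y)

dY/dX = 57·X²
At X = 16: dY/dX = 14592, Y = 77824

Elasticity = 14592 · (16 / 77824) = 3

Interpretation: for a small percentage change in X, the percentage change in Y is approximately 3.00 times as large.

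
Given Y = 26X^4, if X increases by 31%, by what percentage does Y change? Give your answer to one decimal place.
194.5%

For Y = 26X^4:
If X → X(1 + 0.31)
Then Y → Y · (1 + 0.31)^4
     ≈ Y · 2.9450

Percentage change = ((1 + 0.31)^4 − 1) × 100% ≈ 194.5%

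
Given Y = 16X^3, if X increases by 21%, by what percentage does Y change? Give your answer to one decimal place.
77.2%

For Y = 16X^3:
If X → X(1 + 0.21)
Then Y → Y · (1 + 0.21)^3
     ≈ Y · 1.7716

Percentage change = ((1 + 0.21)^3 − 1) × 100% ≈ 77.2%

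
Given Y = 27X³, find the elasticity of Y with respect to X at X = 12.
Elasticity = 3

Elasticity = (dY/dX) · (X/Y)

dY/dX = 81·X²
At X = 12: dY/dX = 11664, Y = 46656

Elasticity = 11664 · (12 / 46656) = 3

Interpretation: for a small percentage change in X, the percentage change in Y is approximately 3.00 times as large.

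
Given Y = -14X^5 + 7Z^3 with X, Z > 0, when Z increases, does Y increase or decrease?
Y increases

Taking the partial derivative:
∂Y/∂Z = 21Z^2

∂Y/∂Z = 21Z^2 > 0 (assuming positive values)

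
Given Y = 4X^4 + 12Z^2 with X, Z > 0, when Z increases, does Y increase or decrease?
Y increases

Taking the partial derivative:
∂Y/∂Z = 24Z

∂Y/∂Z = 24Z > 0 (assuming positive values)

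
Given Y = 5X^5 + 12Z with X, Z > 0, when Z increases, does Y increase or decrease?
Y increases

Taking the partial derivative:
∂Y/∂Z = 12

∂Y/∂Z = 12 > 0 (assuming positive values)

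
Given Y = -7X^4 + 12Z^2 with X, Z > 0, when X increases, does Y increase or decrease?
Y decreases

Taking the partial derivative:
∂Y/∂X = -28X^3

∂Y/∂X = -28X^3 < 0 (assuming positive values)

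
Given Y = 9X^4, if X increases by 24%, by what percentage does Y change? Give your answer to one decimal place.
136.4%

For Y = 9X^4:
If X → X(1 + 0.24)
Then Y → Y · (1 + 0.24)^4
     ≈ Y · 2.3642

Percentage change = ((1 + 0.24)^4 − 1) × 100% ≈ 136.4%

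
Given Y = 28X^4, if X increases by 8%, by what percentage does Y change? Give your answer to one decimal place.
36.0%

For Y = 28X^4:
If X → X(1 + 0.08)
Then Y → Y · (1 + 0.08)^4
     ≈ Y · 1.3605

Percentage change = ((1 + 0.08)^4 − 1) × 100% ≈ 36.0%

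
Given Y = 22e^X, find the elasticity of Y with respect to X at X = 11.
Elasticity = 11

Elasticity = (dY/dX) · (X/Y)

dY/dX = 22·e^X
At X = 11: dY/dX = 22·e^11, Y = 22·e^11

Elasticity = (22·e^11) · (11 / (22·e^11)) = 11

Interpretation: for a small percentage change in X, the percentage change in Y is approximately 11.00 times as large.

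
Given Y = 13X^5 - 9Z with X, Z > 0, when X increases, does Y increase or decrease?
Y increases

Taking the partial derivative:
∂Y/∂X = 65X^4

∂Y/∂X = 65X^4 > 0 (assuming positive values)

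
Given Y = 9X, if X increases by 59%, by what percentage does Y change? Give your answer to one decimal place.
59.0%

For Y = 9X:
If X → X(1 + 0.59)
Then Y → Y · (1 + 0.59)^1
     = Y · 1.5900

Percentage change = ((1 + 0.59)^1 − 1) × 100% = 59.0%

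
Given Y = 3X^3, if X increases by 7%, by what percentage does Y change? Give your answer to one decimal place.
22.5%

For Y = 3X^3:
If X → X(1 + 0.07)
Then Y → Y · (1 + 0.07)^3
     ≈ Y · 1.2250

Percentage change = ((1 + 0.07)^3 − 1) × 100% ≈ 22.5%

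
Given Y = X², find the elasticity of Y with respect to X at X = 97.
Elasticity = 2

Elasticity = (dY/dX) · (X/Y)

dY/dX = 2·X
At X = 97: dY/dX = 194, Y = 9409

Elasticity = 194 · (97 / 9409) = 2

Interpretation: for a small percentage change in X, the percentage change in Y is approximately 2.00 times as large.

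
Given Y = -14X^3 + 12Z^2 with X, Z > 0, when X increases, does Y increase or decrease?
Y decreases

Taking the partial derivative:
∂Y/∂X = -42X^2

∂Y/∂X = -42X^2 < 0 (assuming positive values)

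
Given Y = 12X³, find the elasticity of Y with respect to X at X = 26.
Elasticity = 3

Elasticity = (dY/dX) · (X/Y)

dY/dX = 36·X²
At X = 26: dY/dX = 24336, Y = 210912

Elasticity = 24336 · (26 / 210912) = 3

Interpretation: for a small percentage change in X, the percentage change in Y is approximately 3.00 times as large.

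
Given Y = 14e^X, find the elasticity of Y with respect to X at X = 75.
Elasticity = 75

Elasticity = (dY/dX) · (X/Y)

dY/dX = 14·e^X
At X = 75: dY/dX = 14·e^75, Y = 14·e^75

Elasticity = (14·e^75) · (75 / (14·e^75)) = 75

Interpretation: for a small percentage change in X, the percentage change in Y is approximately 75.00 times as large.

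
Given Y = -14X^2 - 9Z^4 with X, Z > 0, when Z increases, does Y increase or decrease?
Y decreases

Taking the partial derivative:
∂Y/∂Z = -36Z^3

∂Y/∂Z = -36Z^3 < 0 (assuming positive values)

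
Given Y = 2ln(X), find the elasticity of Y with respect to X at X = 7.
Elasticity = 1/ln(7) ≈ 0.5139

Elasticity = (dY/dX) · (X/Y)

dY/dX = 2/X
At X = 7: dY/dX = 2/7, Y = 2·ln(7)

Elasticity = (2/7) · (7 / (2·ln(7))) = 1/ln(7) ≈ 0.5139

Interpretation: for a small percentage change in X, the percentage change in Y is approximately 0.51 times as large.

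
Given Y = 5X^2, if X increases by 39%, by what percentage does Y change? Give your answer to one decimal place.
93.2%

For Y = 5X^2:
If X → X(1 + 0.39)
Then Y → Y · (1 + 0.39)^2
     = Y · 1.9321

Percentage change = ((1 + 0.39)^2 − 1) × 100% ≈ 93.2%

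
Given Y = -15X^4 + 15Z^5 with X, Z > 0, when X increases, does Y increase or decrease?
Y decreases

Taking the partial derivative:
∂Y/∂X = -60X^3

∂Y/∂X = -60X^3 < 0 (assuming positive values)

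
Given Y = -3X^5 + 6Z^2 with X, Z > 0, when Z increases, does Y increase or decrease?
Y increases

Taking the partial derivative:
∂Y/∂Z = 12Z

∂Y/∂Z = 12Z > 0 (assuming positive values)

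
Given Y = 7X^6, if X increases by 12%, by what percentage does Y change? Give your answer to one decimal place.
97.4%

For Y = 7X^6:
If X → X(1 + 0.12)
Then Y → Y · (1 + 0.12)^6
     ≈ Y · 1.9738

Percentage change = ((1 + 0.12)^6 − 1) × 100% ≈ 97.4%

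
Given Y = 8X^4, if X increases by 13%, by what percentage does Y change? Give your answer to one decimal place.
63.0%

For Y = 8X^4:
If X → X(1 + 0.13)
Then Y → Y · (1 + 0.13)^4
     ≈ Y · 1.6305

Percentage change = ((1 + 0.13)^4 − 1) × 100% ≈ 63.0%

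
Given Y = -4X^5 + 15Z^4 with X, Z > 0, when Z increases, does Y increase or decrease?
Y increases

Taking the partial derivative:
∂Y/∂Z = 60Z^3

∂Y/∂Z = 60Z^3 > 0 (assuming positive values)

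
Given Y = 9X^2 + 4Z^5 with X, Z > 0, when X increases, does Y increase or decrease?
Y increases

Taking the partial derivative:
∂Y/∂X = 18X

∂Y/∂X = 18X > 0 (assuming positive values)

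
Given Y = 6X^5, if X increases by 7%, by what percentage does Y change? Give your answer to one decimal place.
40.3%

For Y = 6X^5:
If X → X(1 + 0.07)
Then Y → Y · (1 + 0.07)^5
     ≈ Y · 1.4026

Percentage change = ((1 + 0.07)^5 − 1) × 100% ≈ 40.3%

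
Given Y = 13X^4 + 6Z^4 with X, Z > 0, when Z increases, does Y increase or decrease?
Y increases

Taking the partial derivative:
∂Y/∂Z = 24Z^3

∂Y/∂Z = 24Z^3 > 0 (assuming positive values)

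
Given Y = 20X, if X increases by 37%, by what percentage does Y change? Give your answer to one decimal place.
37.0%

For Y = 20X:
If X → X(1 + 0.37)
Then Y → Y · (1 + 0.37)^1
     = Y · 1.3700

Percentage change = ((1 + 0.37)^1 − 1) × 100% = 37.0%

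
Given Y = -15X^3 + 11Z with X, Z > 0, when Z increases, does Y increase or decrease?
Y increases

Taking the partial derivative:
∂Y/∂Z = 11

∂Y/∂Z = 11 > 0 (assuming positive values)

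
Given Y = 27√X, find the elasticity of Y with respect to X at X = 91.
Elasticity = 1/2

Elasticity = (dY/dX) · (X/Y)

dY/dX = 27/(2·√X)
At X = 91: dY/dX = 27·√91/182, Y = 27·√91

Elasticity = (27·√91/182) · (91 / (27·√91)) = 1/2

Interpretation: for a small percentage change in X, the percentage change in Y is approximately 0.50 times as large.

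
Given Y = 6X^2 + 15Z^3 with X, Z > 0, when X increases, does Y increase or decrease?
Y increases

Taking the partial derivative:
∂Y/∂X = 12X

∂Y/∂X = 12X > 0 (assuming positive values)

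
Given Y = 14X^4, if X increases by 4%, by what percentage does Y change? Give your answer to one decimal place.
17.0%

For Y = 14X^4:
If X → X(1 + 0.04)
Then Y → Y · (1 + 0.04)^4
     ≈ Y · 1.1699

Percentage change = ((1 + 0.04)^4 − 1) × 100% ≈ 17.0%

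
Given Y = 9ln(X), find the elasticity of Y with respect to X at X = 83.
Elasticity = 1/ln(83) ≈ 0.2263

Elasticity = (dY/dX) · (X/Y)

dY/dX = 9/X
At X = 83: dY/dX = 9/83, Y = 9·ln(83)

Elasticity = (9/83) · (83 / (9·ln(83))) = 1/ln(83) ≈ 0.2263

Interpretation: for a small percentage change in X, the percentage change in Y is approximately 0.23 times as large.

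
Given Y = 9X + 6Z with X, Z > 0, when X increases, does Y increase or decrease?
Y increases

Taking the partial derivative:
∂Y/∂X = 9

∂Y/∂X = 9 > 0 (assuming positive values)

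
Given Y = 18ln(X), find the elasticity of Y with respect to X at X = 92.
Elasticity = 1/ln(92) ≈ 0.2212

Elasticity = (dY/dX) · (X/Y)

dY/dX = 18/X
At X = 92: dY/dX = 9/46, Y = 18·ln(92)

Elasticity = (9/46) · (92 / (18·ln(92))) = 1/ln(92) ≈ 0.2212

Interpretation: for a small percentage change in X, the percentage change in Y is approximately 0.22 times as large.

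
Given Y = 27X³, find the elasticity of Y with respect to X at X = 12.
Elasticity = 3

Elasticity = (dY/dX) · (X/Y)

dY/dX = 81·X²
At X = 12: dY/dX = 11664, Y = 46656

Elasticity = 11664 · (12 / 46656) = 3

Interpretation: for a small percentage change in X, the percentage change in Y is approximately 3.00 times as large.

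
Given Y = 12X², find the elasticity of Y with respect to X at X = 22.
Elasticity = 2

Elasticity = (dY/dX) · (X/Y)

dY/dX = 24·X
At X = 22: dY/dX = 528, Y = 5808

Elasticity = 528 · (22 / 5808) = 2

Interpretation: for a small percentage change in X, the percentage change in Y is approximately 2.00 times as large.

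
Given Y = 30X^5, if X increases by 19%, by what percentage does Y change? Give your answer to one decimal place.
138.6%

For Y = 30X^5:
If X → X(1 + 0.19)
Then Y → Y · (1 + 0.19)^5
     ≈ Y · 2.3864

Percentage change = ((1 + 0.19)^5 − 1) × 100% ≈ 138.6%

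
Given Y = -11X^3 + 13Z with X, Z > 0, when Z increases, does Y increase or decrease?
Y increases

Taking the partial derivative:
∂Y/∂Z = 13

∂Y/∂Z = 13 > 0 (assuming positive values)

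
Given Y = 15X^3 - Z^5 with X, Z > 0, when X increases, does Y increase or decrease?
Y increases

Taking the partial derivative:
∂Y/∂X = 45X^2

∂Y/∂X = 45X^2 > 0 (assuming positive values)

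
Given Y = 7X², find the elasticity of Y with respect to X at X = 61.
Elasticity = 2

Elasticity = (dY/dX) · (X/Y)

dY/dX = 14·X
At X = 61: dY/dX = 854, Y = 26047

Elasticity = 854 · (61 / 26047) = 2

Interpretation: for a small percentage change in X, the percentage change in Y is approximately 2.00 times as large.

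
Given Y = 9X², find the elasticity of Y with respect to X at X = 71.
Elasticity = 2

Elasticity = (dY/dX) · (X/Y)

dY/dX = 18·X
At X = 71: dY/dX = 1278, Y = 45369

Elasticity = 1278 · (71 / 45369) = 2

Interpretation: for a small percentage change in X, the percentage change in Y is approximately 2.00 times as large.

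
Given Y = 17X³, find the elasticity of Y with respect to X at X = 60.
Elasticity = 3

Elasticity = (dY/dX) · (X/Y)

dY/dX = 51·X²
At X = 60: dY/dX = 183600, Y = 3672000

Elasticity = 183600 · (60 / 3672000) = 3

Interpretation: for a small percentage change in X, the percentage change in Y is approximately 3.00 times as large.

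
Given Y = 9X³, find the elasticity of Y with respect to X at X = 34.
Elasticity = 3

Elasticity = (dY/dX) · (X/Y)

dY/dX = 27·X²
At X = 34: dY/dX = 31212, Y = 353736

Elasticity = 31212 · (34 / 353736) = 3

Interpretation: for a small percentage change in X, the percentage change in Y is approximately 3.00 times as large.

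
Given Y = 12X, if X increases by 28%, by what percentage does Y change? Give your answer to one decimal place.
28.0%

For Y = 12X:
If X → X(1 + 0.28)
Then Y → Y · (1 + 0.28)^1
     = Y · 1.2800

Percentage change = ((1 + 0.28)^1 − 1) × 100% = 28.0%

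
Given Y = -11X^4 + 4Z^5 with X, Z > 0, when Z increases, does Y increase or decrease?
Y increases

Taking the partial derivative:
∂Y/∂Z = 20Z^4

∂Y/∂Z = 20Z^4 > 0 (assuming positive values)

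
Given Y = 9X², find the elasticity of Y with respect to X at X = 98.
Elasticity = 2

Elasticity = (dY/dX) · (X/Y)

dY/dX = 18·X
At X = 98: dY/dX = 1764, Y = 86436

Elasticity = 1764 · (98 / 86436) = 2

Interpretation: for a small percentage change in X, the percentage change in Y is approximately 2.00 times as large.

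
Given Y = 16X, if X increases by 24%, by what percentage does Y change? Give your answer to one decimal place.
24.0%

For Y = 16X:
If X → X(1 + 0.24)
Then Y → Y · (1 + 0.24)^1
     = Y · 1.2400

Percentage change = ((1 + 0.24)^1 − 1) × 100% = 24.0%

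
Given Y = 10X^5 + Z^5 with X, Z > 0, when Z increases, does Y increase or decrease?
Y increases

Taking the partial derivative:
∂Y/∂Z = 5Z^4

∂Y/∂Z = 5Z^4 > 0 (assuming positive values)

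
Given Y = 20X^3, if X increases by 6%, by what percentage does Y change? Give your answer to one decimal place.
19.1%

For Y = 20X^3:
If X → X(1 + 0.06)
Then Y → Y · (1 + 0.06)^3
     ≈ Y · 1.1910

Percentage change = ((1 + 0.06)^3 − 1) × 100% ≈ 19.1%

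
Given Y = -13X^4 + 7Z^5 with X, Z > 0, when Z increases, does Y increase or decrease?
Y increases

Taking the partial derivative:
∂Y/∂Z = 35Z^4

∂Y/∂Z = 35Z^4 > 0 (assuming positive values)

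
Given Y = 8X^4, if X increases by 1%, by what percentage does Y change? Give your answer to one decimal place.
4.1%

For Y = 8X^4:
If X → X(1 + 0.01)
Then Y → Y · (1 + 0.01)^4
     ≈ Y · 1.0406

Percentage change = ((1 + 0.01)^4 − 1) × 100% ≈ 4.1%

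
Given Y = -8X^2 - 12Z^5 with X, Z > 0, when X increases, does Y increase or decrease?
Y decreases

Taking the partial derivative:
∂Y/∂X = -16X

∂Y/∂X = -16X < 0 (assuming positive values)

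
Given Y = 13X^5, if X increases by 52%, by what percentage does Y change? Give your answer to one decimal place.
711.4%

For Y = 13X^5:
If X → X(1 + 0.52)
Then Y → Y · (1 + 0.52)^5
     ≈ Y · 8.1137

Percentage change = ((1 + 0.52)^5 − 1) × 100% ≈ 711.4%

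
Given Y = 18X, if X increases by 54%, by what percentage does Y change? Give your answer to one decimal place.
54.0%

For Y = 18X:
If X → X(1 + 0.54)
Then Y → Y · (1 + 0.54)^1
     = Y · 1.5400

Percentage change = ((1 + 0.54)^1 − 1) × 100% = 54.0%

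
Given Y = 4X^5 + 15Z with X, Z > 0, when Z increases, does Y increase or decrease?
Y increases

Taking the partial derivative:
∂Y/∂Z = 15

∂Y/∂Z = 15 > 0 (assuming positive values)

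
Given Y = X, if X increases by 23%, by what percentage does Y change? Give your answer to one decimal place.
23.0%

For Y = X:
If X → X(1 + 0.23)
Then Y → Y · (1 + 0.23)^1
     = Y · 1.2300

Percentage change = ((1 + 0.23)^1 − 1) × 100% = 23.0%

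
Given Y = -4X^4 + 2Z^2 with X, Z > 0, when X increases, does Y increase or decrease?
Y decreases

Taking the partial derivative:
∂Y/∂X = -16X^3

∂Y/∂X = -16X^3 < 0 (assuming positive values)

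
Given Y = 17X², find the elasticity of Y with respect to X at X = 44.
Elasticity = 2

Elasticity = (dY/dX) · (X/Y)

dY/dX = 34·X
At X = 44: dY/dX = 1496, Y = 32912

Elasticity = 1496 · (44 / 32912) = 2

Interpretation: for a small percentage change in X, the percentage change in Y is approximately 2.00 times as large.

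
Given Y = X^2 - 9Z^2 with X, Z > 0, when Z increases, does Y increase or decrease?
Y decreases

Taking the partial derivative:
∂Y/∂Z = -18Z

∂Y/∂Z = -18Z < 0 (assuming positive values)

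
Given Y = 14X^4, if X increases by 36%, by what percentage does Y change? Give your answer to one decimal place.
242.1%

For Y = 14X^4:
If X → X(1 + 0.36)
Then Y → Y · (1 + 0.36)^4
     ≈ Y · 3.4210

Percentage change = ((1 + 0.36)^4 − 1) × 100% ≈ 242.1%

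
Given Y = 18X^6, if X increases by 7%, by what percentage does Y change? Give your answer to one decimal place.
50.1%

For Y = 18X^6:
If X → X(1 + 0.07)
Then Y → Y · (1 + 0.07)^6
     ≈ Y · 1.5007

Percentage change = ((1 + 0.07)^6 − 1) × 100% ≈ 50.1%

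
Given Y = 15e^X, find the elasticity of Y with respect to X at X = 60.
Elasticity = 60

Elasticity = (dY/dX) · (X/Y)

dY/dX = 15·e^X
At X = 60: dY/dX = 15·e^60, Y = 15·e^60

Elasticity = (15·e^60) · (60 / (15·e^60)) = 60

Interpretation: for a small percentage change in X, the percentage change in Y is approximately 60.00 times as large.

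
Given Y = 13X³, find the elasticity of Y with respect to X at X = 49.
Elasticity = 3

Elasticity = (dY/dX) · (X/Y)

dY/dX = 39·X²
At X = 49: dY/dX = 93639, Y = 1529437

Elasticity = 93639 · (49 / 1529437) = 3

Interpretation: for a small percentage change in X, the percentage change in Y is approximately 3.00 times as large.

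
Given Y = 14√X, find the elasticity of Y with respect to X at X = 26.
Elasticity = 1/2

Elasticity = (dY/dX) · (X/Y)

dY/dX = 7/√X
At X = 26: dY/dX = 7·√26/26, Y = 14·√26

Elasticity = (7·√26/26) · (26 / (14·√26)) = 1/2

Interpretation: for a small percentage change in X, the percentage change in Y is approximately 0.50 times as large.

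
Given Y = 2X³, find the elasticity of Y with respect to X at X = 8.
Elasticity = 3

Elasticity = (dY/dX) · (X/Y)

dY/dX = 6·X²
At X = 8: dY/dX = 384, Y = 1024

Elasticity = 384 · (8 / 1024) = 3

Interpretation: for a small percentage change in X, the percentage change in Y is approximately 3.00 times as large.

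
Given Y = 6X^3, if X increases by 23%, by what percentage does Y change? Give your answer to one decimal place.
86.1%

For Y = 6X^3:
If X → X(1 + 0.23)
Then Y → Y · (1 + 0.23)^3
     ≈ Y · 1.8609

Percentage change = ((1 + 0.23)^3 − 1) × 100% ≈ 86.1%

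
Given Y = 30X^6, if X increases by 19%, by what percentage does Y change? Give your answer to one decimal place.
184.0%

For Y = 30X^6:
If X → X(1 + 0.19)
Then Y → Y · (1 + 0.19)^6
     ≈ Y · 2.8398

Percentage change = ((1 + 0.19)^6 − 1) × 100% ≈ 184.0%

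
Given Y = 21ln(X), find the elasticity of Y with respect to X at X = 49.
Elasticity = 1/ln(49) ≈ 0.2569

Elasticity = (dY/dX) · (X/Y)

dY/dX = 21/X
At X = 49: dY/dX = 3/7, Y = 21·ln(49)

Elasticity = (3/7) · (49 / (21·ln(49))) = 1/ln(49) ≈ 0.2569

Interpretation: for a small percentage change in X, the percentage change in Y is approximately 0.26 times as large.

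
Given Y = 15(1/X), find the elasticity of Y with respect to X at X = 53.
Elasticity = -1

Elasticity = (dY/dX) · (X/Y)

dY/dX = -15/X²
At X = 53: dY/dX = -15/2809, Y = 15/53

Elasticity = (-15/2809) · (53 / (15/53)) = -1

Interpretation: for a small percentage change in X, the percentage change in Y is approximately -1.00 times as large.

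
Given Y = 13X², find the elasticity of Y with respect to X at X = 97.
Elasticity = 2

Elasticity = (dY/dX) · (X/Y)

dY/dX = 26·X
At X = 97: dY/dX = 2522, Y = 122317

Elasticity = 2522 · (97 / 122317) = 2

Interpretation: for a small percentage change in X, the percentage change in Y is approximately 2.00 times as large.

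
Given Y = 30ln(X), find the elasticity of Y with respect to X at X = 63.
Elasticity = 1/ln(63) ≈ 0.2414

Elasticity = (dY/dX) · (X/Y)

dY/dX = 30/X
At X = 63: dY/dX = 10/21, Y = 30·ln(63)

Elasticity = (10/21) · (63 / (30·ln(63))) = 1/ln(63) ≈ 0.2414

Interpretation: for a small percentage change in X, the percentage change in Y is approximately 0.24 times as large.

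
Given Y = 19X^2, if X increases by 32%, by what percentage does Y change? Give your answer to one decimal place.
74.2%

For Y = 19X^2:
If X → X(1 + 0.32)
Then Y → Y · (1 + 0.32)^2
     = Y · 1.7424

Percentage change = ((1 + 0.32)^2 − 1) × 100% ≈ 74.2%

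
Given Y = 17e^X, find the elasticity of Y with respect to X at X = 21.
Elasticity = 21

Elasticity = (dY/dX) · (X/Y)

dY/dX = 17·e^X
At X = 21: dY/dX = 17·e^21, Y = 17·e^21

Elasticity = (17·e^21) · (21 / (17·e^21)) = 21

Interpretation: for a small percentage change in X, the percentage change in Y is approximately 21.00 times as large.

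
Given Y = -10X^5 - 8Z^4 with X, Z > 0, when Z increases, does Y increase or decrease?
Y decreases

Taking the partial derivative:
∂Y/∂Z = -32Z^3

∂Y/∂Z = -32Z^3 < 0 (assuming positive values)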